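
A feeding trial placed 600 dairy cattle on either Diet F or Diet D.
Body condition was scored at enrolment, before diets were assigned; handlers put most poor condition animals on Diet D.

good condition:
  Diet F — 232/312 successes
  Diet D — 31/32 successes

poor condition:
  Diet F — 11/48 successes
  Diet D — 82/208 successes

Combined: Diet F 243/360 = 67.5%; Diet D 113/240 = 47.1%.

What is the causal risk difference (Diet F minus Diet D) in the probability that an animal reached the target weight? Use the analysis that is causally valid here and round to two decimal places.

Diet D is higher inside every starting body condition stratum but Diet F is higher in aggregate. Whether to stratify depends on how starting body condition relates to the diet.
Since starting body condition is a pre-existing factor (not a product of the diet) and it affects the outcome on its own, it is a confounder. The stratified rates, not the pooled rate, identify the causal effect.
Adjusting over the population distribution of starting body condition: 0.573·(0.744−0.969) + 0.427·(0.229−0.394) = -0.200.

-0.20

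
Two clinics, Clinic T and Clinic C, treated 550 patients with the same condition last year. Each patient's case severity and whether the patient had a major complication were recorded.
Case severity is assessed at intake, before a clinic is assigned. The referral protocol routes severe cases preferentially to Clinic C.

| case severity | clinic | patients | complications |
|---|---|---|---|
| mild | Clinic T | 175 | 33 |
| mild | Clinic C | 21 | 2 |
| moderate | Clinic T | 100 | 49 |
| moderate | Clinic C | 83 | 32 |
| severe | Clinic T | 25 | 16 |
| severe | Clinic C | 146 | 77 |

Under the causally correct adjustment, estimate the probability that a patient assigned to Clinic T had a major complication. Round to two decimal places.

Case severity is set before the clinic has any effect — it is not caused by the clinic — and it independently drives the outcome. That makes it a confounder, so the causal comparison is within case severity levels.
Standardising Clinic T to the population case severity mix: 0.356·33/175 + 0.333·49/100 + 0.311·16/25 = 0.429.

0.43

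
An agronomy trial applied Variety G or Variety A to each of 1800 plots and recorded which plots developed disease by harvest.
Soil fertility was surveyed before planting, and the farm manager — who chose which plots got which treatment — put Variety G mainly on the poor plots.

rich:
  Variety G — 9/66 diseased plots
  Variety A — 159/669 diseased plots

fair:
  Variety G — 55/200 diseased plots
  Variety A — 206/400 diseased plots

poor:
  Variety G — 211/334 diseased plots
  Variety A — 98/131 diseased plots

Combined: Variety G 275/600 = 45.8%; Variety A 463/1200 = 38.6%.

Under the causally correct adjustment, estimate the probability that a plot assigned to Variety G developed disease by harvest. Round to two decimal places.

Since soil fertility is a pre-existing factor (not a product of the variety) and it affects the outcome on its own, it is a confounder. The stratified rates, not the pooled rate, identify the causal effect.
Standardising Variety G to the population soil fertility mix: 0.408·9/66 + 0.333·55/200 + 0.258·211/334 = 0.311.

0.31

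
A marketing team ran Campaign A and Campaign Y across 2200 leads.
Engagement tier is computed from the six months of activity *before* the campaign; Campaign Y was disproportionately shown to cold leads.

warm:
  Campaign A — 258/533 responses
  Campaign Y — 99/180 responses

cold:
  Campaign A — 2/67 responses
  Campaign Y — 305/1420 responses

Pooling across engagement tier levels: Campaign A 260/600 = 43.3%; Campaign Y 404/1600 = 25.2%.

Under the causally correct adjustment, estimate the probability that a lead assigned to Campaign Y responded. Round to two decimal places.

Engagement tier is set before the campaign has any effect — it is not caused by the campaign — and it independently drives the outcome. That makes it a confounder, so the causal comparison is within engagement tier levels.
Standardising Campaign Y to the population engagement tier mix: 0.324·99/180 + 0.676·305/1420 = 0.323.

0.32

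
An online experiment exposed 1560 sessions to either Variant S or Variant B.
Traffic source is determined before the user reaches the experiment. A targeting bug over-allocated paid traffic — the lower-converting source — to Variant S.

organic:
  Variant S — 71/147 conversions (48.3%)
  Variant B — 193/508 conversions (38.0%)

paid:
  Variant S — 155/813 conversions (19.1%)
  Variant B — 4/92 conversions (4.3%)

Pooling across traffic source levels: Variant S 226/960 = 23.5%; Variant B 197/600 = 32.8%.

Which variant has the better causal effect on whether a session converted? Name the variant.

Variant S

Traffic source is set before the variant has any effect — it is not caused by the variant — and it independently drives the outcome. That makes it a confounder, so the causal comparison is within traffic source levels.
Within each level — organic: 48.3% vs 38.0%; paid: 19.1% vs 4.3% — Variant S is higher every time.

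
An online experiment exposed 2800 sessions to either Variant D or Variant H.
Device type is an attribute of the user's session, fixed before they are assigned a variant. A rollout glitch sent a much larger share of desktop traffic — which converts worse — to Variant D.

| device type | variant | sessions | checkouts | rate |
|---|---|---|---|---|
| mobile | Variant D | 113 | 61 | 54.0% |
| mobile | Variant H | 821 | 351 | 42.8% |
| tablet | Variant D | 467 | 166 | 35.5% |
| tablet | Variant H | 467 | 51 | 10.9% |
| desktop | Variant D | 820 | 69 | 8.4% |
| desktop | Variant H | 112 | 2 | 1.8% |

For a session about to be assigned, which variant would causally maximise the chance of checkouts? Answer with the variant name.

Here device type is a common cause — it drives both which variant a case falls under and the outcome. The crude comparison mixes populations; the stratum-specific rates are the causally relevant ones.
Within each level — mobile: 54.0% vs 42.8%; tablet: 35.5% vs 10.9%; desktop: 8.4% vs 1.8% — Variant D is higher every time.

Variant D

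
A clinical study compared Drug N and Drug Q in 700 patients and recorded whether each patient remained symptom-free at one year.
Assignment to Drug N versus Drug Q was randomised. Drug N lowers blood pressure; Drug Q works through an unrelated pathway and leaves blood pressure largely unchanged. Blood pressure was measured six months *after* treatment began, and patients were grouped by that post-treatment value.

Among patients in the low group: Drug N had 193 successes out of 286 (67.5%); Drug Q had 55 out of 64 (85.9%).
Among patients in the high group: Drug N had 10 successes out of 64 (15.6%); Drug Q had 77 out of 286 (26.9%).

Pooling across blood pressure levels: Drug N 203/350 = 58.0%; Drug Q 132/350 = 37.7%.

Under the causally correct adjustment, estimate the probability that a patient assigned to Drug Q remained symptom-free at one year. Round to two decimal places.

0.38

Within every blood pressure level Drug Q has the higher rate, yet pooled Drug N does — Simpson's reversal.
Stratifying would compare drugs among patients the drugs themselves sorted into blood pressure groups — a form of selection on an intermediate. The unconditioned pooled rates give the total causal effect.
So P(outcome | do(Drug Q)) is just the pooled rate for Drug Q: 132/350 = 0.377.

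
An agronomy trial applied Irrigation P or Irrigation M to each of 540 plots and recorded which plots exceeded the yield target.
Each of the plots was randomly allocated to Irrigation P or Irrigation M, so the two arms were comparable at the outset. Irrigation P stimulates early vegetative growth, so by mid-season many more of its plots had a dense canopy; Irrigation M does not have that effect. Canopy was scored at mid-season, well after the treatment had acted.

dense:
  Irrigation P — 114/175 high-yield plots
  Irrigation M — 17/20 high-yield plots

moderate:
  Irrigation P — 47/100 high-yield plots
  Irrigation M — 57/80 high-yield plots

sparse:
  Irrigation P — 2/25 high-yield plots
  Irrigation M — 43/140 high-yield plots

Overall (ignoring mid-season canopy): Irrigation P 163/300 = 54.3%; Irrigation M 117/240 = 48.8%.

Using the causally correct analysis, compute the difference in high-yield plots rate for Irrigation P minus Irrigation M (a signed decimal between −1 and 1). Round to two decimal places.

Mid-season canopy is recorded after the irrigation and is itself shifted by it — it sits on the causal path from irrigation to outcome. Conditioning on a mediator would strip out part of the effect we want; the pooled comparison gives the total causal effect.
The causal difference is the pooled difference: 0.543 − 0.487 = +0.056.

+0.06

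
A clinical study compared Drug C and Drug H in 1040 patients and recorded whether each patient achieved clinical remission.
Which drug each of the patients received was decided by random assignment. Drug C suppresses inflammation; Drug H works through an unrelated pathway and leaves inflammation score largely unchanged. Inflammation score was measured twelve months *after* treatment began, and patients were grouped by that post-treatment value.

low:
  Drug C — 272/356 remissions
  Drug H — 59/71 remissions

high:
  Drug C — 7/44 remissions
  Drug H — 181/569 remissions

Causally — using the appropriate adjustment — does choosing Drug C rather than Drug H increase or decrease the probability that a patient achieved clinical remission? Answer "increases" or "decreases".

increases

Inflammation score lies on the pathway drug → inflammation score → outcome, so adjusting for it blocks the indirect effect. For the total causal effect of drug, use the unadjusted pooled rates.
Pooled: Drug C 69.8% vs Drug H 37.5%; Drug C is higher overall.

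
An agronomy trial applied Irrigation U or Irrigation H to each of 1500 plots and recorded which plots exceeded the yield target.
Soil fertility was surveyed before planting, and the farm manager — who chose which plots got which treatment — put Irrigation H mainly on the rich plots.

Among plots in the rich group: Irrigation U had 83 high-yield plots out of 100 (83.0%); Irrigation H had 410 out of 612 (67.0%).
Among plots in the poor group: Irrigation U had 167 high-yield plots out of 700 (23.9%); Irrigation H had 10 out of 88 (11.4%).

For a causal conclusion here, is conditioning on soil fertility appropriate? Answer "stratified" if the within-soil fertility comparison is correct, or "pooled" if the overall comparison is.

stratified

Soil fertility is set before the irrigation has any effect — it is not caused by the irrigation — and it independently drives the outcome. That makes it a confounder, so the causal comparison is within soil fertility levels.
Within each level — rich: 83.0% vs 67.0%; poor: 23.9% vs 11.4% — Irrigation U is higher every time.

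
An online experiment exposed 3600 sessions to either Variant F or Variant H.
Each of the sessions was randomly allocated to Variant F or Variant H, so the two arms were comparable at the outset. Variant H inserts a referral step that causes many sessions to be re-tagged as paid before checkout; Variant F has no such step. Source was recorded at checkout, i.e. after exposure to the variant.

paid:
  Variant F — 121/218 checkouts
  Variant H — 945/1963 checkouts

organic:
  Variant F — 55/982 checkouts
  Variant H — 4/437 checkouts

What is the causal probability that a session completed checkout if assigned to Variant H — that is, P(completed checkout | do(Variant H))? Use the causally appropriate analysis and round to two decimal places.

Traffic source lies on the pathway variant → traffic source → outcome, so adjusting for it blocks the indirect effect. For the total causal effect of variant, use the unadjusted pooled rates.
So P(outcome | do(Variant H)) is just the pooled rate for Variant H: 949/2400 = 0.395.

0.40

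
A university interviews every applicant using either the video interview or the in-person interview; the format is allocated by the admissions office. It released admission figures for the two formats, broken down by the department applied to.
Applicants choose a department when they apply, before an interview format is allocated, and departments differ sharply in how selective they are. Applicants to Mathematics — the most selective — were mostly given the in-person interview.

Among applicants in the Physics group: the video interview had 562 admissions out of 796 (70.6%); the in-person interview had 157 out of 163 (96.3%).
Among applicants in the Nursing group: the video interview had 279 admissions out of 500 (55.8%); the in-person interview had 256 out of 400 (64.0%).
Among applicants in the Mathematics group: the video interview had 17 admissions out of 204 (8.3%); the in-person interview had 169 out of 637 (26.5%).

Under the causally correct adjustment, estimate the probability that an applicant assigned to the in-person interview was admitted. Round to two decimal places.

Since department is a pre-existing factor (not a product of the interview format) and it affects the outcome on its own, it is a confounder. The stratified rates, not the pooled rate, identify the causal effect.
Standardising the in-person interview to the population department mix: 0.355·157/163 + 0.333·256/400 + 0.311·169/637 = 0.638.

0.64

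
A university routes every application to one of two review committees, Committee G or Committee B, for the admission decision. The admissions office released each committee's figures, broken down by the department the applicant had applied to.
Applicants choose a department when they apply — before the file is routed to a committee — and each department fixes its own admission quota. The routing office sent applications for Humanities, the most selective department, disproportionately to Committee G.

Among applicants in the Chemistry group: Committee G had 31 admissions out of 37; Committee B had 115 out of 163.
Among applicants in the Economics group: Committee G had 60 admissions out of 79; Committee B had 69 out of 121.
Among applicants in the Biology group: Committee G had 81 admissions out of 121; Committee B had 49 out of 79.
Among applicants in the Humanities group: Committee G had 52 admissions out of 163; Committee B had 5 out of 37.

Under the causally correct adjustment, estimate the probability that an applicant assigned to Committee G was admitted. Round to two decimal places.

0.65

Committee G is higher inside every department stratum but Committee B is higher in aggregate. Whether to stratify depends on how department relates to the review committee.
Department differs across review committees for reasons unrelated to any effect of the review committee itself, and it separately predicts the outcome — a classic confounder. We must compare within department levels.
Standardising Committee G to the population department mix: 0.250·31/37 + 0.250·60/79 + 0.250·81/121 + 0.250·52/163 = 0.646.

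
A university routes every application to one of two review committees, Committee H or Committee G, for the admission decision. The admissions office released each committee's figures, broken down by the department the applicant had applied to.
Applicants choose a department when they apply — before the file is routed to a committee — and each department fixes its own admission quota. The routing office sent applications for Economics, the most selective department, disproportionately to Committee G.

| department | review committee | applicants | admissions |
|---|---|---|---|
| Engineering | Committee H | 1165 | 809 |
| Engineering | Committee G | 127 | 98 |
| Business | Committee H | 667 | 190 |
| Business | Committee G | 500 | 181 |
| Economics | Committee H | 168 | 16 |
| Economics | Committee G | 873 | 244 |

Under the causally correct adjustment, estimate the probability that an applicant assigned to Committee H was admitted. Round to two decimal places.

Here department is a common cause — it drives both which review committee a case falls under and the outcome. The crude comparison mixes populations; the stratum-specific rates are the causally relevant ones.
Standardising Committee H to the population department mix: 0.369·809/1165 + 0.333·190/667 + 0.297·16/168 = 0.380.

0.38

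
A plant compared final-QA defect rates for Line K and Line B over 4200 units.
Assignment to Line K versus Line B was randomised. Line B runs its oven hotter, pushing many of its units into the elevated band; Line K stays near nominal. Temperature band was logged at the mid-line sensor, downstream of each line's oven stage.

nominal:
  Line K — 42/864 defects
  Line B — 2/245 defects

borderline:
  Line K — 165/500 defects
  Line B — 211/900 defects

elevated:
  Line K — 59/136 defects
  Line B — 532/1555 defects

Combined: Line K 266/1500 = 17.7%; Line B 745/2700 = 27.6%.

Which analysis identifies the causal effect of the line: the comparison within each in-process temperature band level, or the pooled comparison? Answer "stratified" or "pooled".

Within every in-process temperature band level Line B has the lower rate, yet pooled Line K does — Simpson's reversal.
In-process temperature band is recorded after the line and is itself shifted by it — it sits on the causal path from line to outcome. Conditioning on a mediator would strip out part of the effect we want; the pooled comparison gives the total causal effect.
Pooled: Line K 17.7% vs Line B 27.6%; Line K is lower overall.

pooled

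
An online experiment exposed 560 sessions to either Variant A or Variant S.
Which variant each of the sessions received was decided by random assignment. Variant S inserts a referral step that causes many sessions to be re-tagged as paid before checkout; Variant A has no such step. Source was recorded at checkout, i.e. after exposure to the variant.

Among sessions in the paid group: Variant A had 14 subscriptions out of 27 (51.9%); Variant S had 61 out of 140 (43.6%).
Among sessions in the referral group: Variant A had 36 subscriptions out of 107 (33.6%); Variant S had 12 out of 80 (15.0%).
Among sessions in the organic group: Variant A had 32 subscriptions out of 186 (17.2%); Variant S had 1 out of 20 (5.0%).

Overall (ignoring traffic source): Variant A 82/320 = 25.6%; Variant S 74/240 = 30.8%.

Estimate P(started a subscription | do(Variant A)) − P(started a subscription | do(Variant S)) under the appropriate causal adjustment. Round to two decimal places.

Traffic source here is a post-treatment variable shaped by the variant; conditioning on it would introduce bias rather than remove it. The overall comparison is the causal one.
The causal difference is the pooled difference: 0.256 − 0.308 = -0.052.

-0.05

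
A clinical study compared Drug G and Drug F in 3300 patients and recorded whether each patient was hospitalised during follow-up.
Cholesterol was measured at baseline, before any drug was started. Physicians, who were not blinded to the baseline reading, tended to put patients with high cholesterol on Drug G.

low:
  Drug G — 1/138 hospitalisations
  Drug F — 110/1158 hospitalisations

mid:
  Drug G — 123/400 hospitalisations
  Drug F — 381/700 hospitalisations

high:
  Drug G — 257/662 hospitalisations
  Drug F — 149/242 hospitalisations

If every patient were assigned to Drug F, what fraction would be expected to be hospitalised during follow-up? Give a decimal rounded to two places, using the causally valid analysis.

Drug G is lower inside every cholesterol stratum but Drug F is lower in aggregate. Whether to stratify depends on how cholesterol relates to the drug.
Cholesterol differs across drugs for reasons unrelated to any effect of the drug itself, and it separately predicts the outcome — a classic confounder. We must compare within cholesterol levels.
Standardising Drug F to the population cholesterol mix: 0.393·110/1158 + 0.333·381/700 + 0.274·149/242 = 0.387.

0.39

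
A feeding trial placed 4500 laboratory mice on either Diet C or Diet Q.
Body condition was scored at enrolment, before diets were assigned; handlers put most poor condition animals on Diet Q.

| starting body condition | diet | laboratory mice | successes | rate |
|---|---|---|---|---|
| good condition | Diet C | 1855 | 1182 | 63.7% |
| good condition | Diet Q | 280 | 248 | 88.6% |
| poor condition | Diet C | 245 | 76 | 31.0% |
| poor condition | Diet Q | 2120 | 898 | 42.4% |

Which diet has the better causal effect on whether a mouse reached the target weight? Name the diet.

Diet Q

Starting body condition differs across diets for reasons unrelated to any effect of the diet itself, and it separately predicts the outcome — a classic confounder. We must compare within starting body condition levels.
Within each level — good condition: 63.7% vs 88.6%; poor condition: 31.0% vs 42.4% — Diet Q is higher every time.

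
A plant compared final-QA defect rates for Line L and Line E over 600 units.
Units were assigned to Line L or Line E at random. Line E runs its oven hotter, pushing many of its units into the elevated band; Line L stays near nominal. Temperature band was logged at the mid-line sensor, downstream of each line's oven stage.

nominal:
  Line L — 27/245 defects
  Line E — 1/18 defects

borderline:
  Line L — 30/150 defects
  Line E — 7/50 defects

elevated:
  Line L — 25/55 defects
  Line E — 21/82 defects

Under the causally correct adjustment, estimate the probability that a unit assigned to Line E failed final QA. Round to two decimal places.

Stratifying would compare lines among units the lines themselves sorted into in-process temperature band groups — a form of selection on an intermediate. The unconditioned pooled rates give the total causal effect.
So P(outcome | do(Line E)) is just the pooled rate for Line E: 29/150 = 0.193.

0.19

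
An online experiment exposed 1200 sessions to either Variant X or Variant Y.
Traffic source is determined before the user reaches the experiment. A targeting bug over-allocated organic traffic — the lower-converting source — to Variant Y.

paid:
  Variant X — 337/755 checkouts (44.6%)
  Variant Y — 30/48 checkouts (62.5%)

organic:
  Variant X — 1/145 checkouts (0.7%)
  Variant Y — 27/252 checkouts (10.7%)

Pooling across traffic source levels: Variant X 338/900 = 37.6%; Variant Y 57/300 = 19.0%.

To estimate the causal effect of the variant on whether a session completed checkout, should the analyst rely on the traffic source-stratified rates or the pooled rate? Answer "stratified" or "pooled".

stratified

Within every traffic source level Variant Y has the higher rate, yet pooled Variant X does — Simpson's reversal.
Traffic source is set before the variant has any effect — it is not caused by the variant — and it independently drives the outcome. That makes it a confounder, so the causal comparison is within traffic source levels.
Within each level — paid: 44.6% vs 62.5%; organic: 0.7% vs 10.7% — Variant Y is higher every time.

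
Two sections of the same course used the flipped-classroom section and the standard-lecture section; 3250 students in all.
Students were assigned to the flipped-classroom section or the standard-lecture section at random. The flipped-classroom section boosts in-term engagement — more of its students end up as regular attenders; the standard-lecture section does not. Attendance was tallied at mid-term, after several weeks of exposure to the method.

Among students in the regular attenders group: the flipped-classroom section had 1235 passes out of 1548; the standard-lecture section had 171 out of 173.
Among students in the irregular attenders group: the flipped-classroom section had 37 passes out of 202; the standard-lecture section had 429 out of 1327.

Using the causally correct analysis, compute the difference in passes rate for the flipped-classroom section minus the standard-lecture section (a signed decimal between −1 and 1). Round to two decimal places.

+0.33

Mid-term attendance lies on the pathway teaching method → mid-term attendance → outcome, so adjusting for it blocks the indirect effect. For the total causal effect of teaching method, use the unadjusted pooled rates.
The causal difference is the pooled difference: 0.727 − 0.400 = +0.327.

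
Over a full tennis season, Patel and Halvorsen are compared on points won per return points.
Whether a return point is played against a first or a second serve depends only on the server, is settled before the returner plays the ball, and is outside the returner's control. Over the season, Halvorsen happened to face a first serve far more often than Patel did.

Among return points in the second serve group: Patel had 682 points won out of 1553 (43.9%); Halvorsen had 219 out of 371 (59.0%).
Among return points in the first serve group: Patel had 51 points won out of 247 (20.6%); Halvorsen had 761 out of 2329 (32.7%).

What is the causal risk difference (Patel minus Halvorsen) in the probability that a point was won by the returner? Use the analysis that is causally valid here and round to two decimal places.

The stratified and pooled comparisons disagree (Halvorsen wins within each serve type; Patel wins overall), so the answer turns on the causal role of serve type.
Here serve type is a common cause — it drives both which player a case falls under and the outcome. The crude comparison mixes populations; the stratum-specific rates are the causally relevant ones.
Adjusting over the population distribution of serve type: 0.428·(0.439−0.590) + 0.572·(0.206−0.327) = -0.133.

-0.13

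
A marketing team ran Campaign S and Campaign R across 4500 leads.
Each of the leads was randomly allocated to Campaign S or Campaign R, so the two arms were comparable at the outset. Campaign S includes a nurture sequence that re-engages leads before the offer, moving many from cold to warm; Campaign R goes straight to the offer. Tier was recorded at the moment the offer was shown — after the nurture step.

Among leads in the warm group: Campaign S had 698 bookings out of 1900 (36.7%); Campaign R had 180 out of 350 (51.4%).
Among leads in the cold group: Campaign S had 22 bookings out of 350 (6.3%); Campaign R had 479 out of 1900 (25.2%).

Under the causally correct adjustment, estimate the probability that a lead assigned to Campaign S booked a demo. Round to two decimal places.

The distribution of engagement tier is itself part of what the campaign does — it is an intermediate outcome. Holding it fixed would remove that part of the effect; the total effect is the pooled difference.
So P(outcome | do(Campaign S)) is just the pooled rate for Campaign S: 720/2250 = 0.320.

0.32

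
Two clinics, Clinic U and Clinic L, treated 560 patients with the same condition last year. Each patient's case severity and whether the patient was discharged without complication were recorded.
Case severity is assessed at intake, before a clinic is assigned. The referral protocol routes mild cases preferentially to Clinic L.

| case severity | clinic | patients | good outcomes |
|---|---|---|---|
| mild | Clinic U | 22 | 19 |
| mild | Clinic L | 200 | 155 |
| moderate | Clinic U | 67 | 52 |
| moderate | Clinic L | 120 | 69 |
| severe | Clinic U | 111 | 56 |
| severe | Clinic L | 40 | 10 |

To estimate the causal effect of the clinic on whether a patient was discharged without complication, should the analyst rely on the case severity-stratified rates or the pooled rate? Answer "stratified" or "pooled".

Case severity is set before the clinic has any effect — it is not caused by the clinic — and it independently drives the outcome. That makes it a confounder, so the causal comparison is within case severity levels.
Within each level — mild: 86.4% vs 77.5%; moderate: 77.6% vs 57.5%; severe: 50.5% vs 25.0% — Clinic U is higher every time.

stratified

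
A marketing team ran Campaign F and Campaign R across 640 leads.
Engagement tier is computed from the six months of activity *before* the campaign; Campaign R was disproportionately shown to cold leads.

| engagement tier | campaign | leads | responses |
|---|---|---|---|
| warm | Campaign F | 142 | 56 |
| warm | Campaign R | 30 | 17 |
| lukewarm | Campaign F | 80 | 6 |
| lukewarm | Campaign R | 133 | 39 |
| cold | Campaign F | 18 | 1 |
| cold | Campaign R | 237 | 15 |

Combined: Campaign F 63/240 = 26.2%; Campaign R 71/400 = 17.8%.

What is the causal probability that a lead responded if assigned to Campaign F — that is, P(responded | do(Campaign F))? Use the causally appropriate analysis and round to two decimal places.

The stratified and pooled comparisons disagree (Campaign R wins within each engagement tier; Campaign F wins overall), so the answer turns on the causal role of engagement tier.
Nothing the campaign does changes engagement tier; the imbalance is an allocation artefact. With engagement tier also predicting the outcome, the pooled figure is confounded, and the within-stratum comparison is the causal one.
Standardising Campaign F to the population engagement tier mix: 0.269·56/142 + 0.333·6/80 + 0.398·1/18 = 0.153.

0.15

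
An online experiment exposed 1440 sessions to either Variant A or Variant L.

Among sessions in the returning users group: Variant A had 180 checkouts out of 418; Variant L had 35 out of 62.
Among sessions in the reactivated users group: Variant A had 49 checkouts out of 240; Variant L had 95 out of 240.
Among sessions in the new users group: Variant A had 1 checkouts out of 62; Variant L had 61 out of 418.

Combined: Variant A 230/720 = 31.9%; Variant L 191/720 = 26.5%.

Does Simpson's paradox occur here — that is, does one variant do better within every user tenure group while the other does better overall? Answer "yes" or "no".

Within each user tenure level (returning users 43.1% vs 56.5%; reactivated users 20.4% vs 39.6%; new users 1.6% vs 14.6%), Variant L has the higher rate every time. Pooled: 31.9% vs 26.5% — Variant A has the higher rate overall. The two comparisons disagree.

yes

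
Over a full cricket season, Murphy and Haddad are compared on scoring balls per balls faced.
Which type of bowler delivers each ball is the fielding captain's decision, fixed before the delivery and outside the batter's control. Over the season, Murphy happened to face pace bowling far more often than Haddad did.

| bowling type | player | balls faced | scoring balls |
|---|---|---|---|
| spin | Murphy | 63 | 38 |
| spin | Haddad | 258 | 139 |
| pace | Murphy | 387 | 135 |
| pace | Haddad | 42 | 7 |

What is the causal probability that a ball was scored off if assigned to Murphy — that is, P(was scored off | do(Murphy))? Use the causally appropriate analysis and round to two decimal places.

0.46

Bowling type is set before the player has any effect — it is not caused by the player — and it independently drives the outcome. That makes it a confounder, so the causal comparison is within bowling type levels.
Standardising Murphy to the population bowling type mix: 0.428·38/63 + 0.572·135/387 = 0.458.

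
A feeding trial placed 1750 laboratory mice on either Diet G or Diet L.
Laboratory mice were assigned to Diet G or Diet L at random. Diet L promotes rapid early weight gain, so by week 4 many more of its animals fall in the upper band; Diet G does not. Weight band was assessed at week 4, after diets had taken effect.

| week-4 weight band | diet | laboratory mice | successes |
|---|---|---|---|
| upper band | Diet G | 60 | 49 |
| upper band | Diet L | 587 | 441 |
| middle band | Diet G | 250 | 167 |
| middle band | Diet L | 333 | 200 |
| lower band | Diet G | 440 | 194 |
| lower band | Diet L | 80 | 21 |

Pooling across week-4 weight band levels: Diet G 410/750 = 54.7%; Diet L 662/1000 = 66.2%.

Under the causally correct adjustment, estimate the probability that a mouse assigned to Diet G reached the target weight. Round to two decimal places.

0.55

Week-4 weight band is recorded after the diet and is itself shifted by it — it sits on the causal path from diet to outcome. Conditioning on a mediator would strip out part of the effect we want; the pooled comparison gives the total causal effect.
So P(outcome | do(Diet G)) is just the pooled rate for Diet G: 410/750 = 0.547.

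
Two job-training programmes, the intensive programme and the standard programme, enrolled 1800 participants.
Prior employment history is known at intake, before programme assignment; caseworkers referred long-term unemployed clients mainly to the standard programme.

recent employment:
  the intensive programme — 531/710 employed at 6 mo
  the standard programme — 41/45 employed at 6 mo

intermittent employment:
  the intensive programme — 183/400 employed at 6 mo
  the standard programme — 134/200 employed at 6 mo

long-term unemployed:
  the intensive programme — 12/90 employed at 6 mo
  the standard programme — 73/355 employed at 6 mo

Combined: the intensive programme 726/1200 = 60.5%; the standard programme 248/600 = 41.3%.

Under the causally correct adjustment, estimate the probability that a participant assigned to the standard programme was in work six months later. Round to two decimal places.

0.66

The stratified and pooled comparisons disagree (the standard programme wins within each prior employment history; the intensive programme wins overall), so the answer turns on the causal role of prior employment history.
Prior employment history satisfies the back-door criterion: it is not a descendant of the programme, and it blocks the spurious path from programme to outcome. Adjusting for it (i.e., using the within-prior employment history rates) gives the causal effect.
Standardising the standard programme to the population prior employment history mix: 0.419·41/45 + 0.333·134/200 + 0.247·73/355 = 0.656.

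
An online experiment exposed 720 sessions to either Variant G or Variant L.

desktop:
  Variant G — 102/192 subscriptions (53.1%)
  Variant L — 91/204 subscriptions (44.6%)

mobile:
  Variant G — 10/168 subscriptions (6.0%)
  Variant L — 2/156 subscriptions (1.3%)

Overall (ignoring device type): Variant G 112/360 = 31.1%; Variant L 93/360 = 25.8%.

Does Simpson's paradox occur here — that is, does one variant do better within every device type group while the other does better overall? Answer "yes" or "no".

no

Within each device type level (desktop 53.1% vs 44.6%; mobile 6.0% vs 1.3%), Variant G has the higher rate every time. Pooled: 31.1% vs 25.8% — Variant G has the higher rate overall. They agree.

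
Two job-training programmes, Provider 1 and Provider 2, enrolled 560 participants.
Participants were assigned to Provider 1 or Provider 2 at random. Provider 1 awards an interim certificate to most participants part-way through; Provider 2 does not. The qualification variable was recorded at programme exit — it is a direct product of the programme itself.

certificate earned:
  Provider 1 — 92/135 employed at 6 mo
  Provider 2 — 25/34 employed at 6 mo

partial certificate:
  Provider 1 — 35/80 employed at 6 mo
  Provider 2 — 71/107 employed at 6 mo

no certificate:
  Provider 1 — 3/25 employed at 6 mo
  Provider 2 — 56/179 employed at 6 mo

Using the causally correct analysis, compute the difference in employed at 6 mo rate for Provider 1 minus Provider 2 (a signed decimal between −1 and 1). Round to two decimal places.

+0.07

Within every qualification attained during the programme level Provider 2 has the higher rate, yet pooled Provider 1 does — Simpson's reversal.
Because the programme influences qualification attained during the programme, qualification attained during the programme is a post-treatment mediator, not a confounder. Stratifying on it would bias the estimate; the causal effect is the crude pooled difference.
The causal difference is the pooled difference: 0.542 − 0.475 = +0.067.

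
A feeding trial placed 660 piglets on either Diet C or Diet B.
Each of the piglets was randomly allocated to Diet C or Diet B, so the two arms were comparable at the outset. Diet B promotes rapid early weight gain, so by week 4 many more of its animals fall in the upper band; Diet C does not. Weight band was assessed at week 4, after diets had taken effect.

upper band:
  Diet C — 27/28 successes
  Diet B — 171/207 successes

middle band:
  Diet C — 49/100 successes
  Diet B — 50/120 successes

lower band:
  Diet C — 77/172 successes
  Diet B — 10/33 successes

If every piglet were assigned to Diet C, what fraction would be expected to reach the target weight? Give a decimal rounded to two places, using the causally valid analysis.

0.51

The week-4 weight band-specific comparison favours Diet C throughout, but the pooled figures favour Diet B. The question is whether to condition on week-4 weight band.
Week-4 weight band lies on the pathway diet → week-4 weight band → outcome, so adjusting for it blocks the indirect effect. For the total causal effect of diet, use the unadjusted pooled rates.
So P(outcome | do(Diet C)) is just the pooled rate for Diet C: 153/300 = 0.510.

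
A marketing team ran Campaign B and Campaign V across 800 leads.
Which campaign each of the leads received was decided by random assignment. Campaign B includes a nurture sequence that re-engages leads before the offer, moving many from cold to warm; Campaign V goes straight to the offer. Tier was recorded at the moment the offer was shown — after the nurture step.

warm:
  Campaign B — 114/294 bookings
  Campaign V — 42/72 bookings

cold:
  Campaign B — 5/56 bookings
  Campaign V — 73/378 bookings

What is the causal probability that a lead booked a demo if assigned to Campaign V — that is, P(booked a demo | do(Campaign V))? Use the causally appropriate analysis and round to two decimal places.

0.26

Within every engagement tier level Campaign V has the higher rate, yet pooled Campaign B does — Simpson's reversal.
Stratifying would compare campaigns among leads the campaigns themselves sorted into engagement tier groups — a form of selection on an intermediate. The unconditioned pooled rates give the total causal effect.
So P(outcome | do(Campaign V)) is just the pooled rate for Campaign V: 115/450 = 0.256.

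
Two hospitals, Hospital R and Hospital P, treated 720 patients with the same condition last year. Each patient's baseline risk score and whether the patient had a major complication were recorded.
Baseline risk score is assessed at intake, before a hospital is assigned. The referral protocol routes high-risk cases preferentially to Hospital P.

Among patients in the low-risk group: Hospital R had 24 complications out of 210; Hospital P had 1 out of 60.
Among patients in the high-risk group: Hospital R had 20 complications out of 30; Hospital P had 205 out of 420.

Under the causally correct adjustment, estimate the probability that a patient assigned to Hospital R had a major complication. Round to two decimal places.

Since baseline risk score is a pre-existing factor (not a product of the hospital) and it affects the outcome on its own, it is a confounder. The stratified rates, not the pooled rate, identify the causal effect.
Standardising Hospital R to the population baseline risk score mix: 0.375·24/210 + 0.625·20/30 = 0.460.

0.46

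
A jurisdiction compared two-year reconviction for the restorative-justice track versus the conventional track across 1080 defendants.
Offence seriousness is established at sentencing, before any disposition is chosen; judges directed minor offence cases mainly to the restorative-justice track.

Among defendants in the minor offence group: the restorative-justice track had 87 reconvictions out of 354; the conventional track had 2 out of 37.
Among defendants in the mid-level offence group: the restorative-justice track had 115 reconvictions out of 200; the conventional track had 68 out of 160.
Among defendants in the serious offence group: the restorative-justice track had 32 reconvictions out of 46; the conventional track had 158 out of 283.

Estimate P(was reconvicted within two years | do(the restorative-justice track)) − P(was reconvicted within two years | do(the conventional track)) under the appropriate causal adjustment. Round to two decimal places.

Since offence seriousness is a pre-existing factor (not a product of the disposition) and it affects the outcome on its own, it is a confounder. The stratified rates, not the pooled rate, identify the causal effect.
Adjusting over the population distribution of offence seriousness: 0.362·(0.246−0.054) + 0.333·(0.575−0.425) + 0.305·(0.696−0.558) = +0.161.

+0.16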